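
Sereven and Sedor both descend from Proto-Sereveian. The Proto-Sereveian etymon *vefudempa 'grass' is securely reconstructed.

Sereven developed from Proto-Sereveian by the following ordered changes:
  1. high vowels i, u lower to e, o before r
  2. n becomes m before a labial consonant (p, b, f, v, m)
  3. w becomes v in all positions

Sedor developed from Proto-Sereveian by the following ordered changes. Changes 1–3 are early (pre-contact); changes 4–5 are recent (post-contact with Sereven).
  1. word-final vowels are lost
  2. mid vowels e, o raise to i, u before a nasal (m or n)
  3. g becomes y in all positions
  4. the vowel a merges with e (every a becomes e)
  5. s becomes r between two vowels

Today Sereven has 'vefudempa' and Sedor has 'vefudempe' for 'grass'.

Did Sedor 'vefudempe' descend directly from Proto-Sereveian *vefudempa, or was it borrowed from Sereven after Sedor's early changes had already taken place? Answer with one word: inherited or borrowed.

If inherited, *vefudempa would pass through all of Sedor's changes:
Sedor: *vefudempa > vefudemp > vefudimp  (by apocope, pre-nasal raising)
If borrowed from Sereven 'vefudempa' after the early changes, it would undergo only the recent ones:
  rule 4 (vowel merger): vefudempa → vefudempe
  rule 5 (rhotacism): no change (vefudempe)
  ⇒ as a loan: vefudempe
Sedor 'vefudempe' matches the loan outcome 'vefudempe', not the inherited 'vefudimp' — it skipped the early Sedor changes, so it was borrowed from Sereven.

borrowed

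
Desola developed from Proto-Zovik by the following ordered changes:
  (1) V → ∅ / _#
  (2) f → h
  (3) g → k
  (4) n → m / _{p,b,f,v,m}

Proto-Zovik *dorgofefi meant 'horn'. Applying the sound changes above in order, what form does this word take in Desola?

Desola: *dorgofefi
  dorgofefi → dorgofef   [apocope]
  dorgofef → dorgoheh   [unconditioned shift]
  dorgoheh → dorkoheh   [unconditioned shift]
  dorkoheh (rule 4 does not apply)
  giving Desola dorkoheh.

dorkoheh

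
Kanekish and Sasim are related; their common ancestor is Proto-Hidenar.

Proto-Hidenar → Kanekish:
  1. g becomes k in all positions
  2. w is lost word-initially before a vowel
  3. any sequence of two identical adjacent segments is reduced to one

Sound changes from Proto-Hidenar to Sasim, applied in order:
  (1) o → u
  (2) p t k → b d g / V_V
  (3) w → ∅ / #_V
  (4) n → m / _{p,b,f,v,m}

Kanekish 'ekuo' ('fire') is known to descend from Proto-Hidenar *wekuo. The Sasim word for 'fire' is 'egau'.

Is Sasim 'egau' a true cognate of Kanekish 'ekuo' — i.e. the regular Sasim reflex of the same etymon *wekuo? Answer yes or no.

Derive the expected Sasim reflex of *wekuo:
Sasim: *wekuo > wekuu > weguu > eguu  (by vowel merger, intervocalic voicing, glide loss)
The regular Sasim reflex would be 'eguu', but the attested form is 'egau'. The correspondence is irregular, so they are not cognates (the Sasim form has a different source).

no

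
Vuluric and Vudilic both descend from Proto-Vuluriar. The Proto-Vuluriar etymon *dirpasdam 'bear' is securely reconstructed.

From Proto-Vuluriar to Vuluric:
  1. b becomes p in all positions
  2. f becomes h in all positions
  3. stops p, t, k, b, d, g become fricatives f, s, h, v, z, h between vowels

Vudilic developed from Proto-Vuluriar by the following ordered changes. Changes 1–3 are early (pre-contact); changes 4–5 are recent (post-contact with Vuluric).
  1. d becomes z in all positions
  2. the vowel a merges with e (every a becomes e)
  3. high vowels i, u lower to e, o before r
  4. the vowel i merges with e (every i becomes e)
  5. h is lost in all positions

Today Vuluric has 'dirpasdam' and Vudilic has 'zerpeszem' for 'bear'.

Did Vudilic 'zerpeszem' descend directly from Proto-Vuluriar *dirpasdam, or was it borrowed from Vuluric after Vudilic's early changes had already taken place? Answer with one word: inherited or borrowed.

If inherited, *dirpasdam would pass through all of Vudilic's changes:
Vudilic: *dirpasdam > zirpaszam > zirpeszem > zerpeszem  (by unconditioned shift, vowel merger, pre-rhotic lowering)
If borrowed from Vuluric 'dirpasdam' after the early changes, it would undergo only the recent ones:
  rule 4 (vowel merger): dirpasdam → derpasdam
  rule 5 (h-loss): no change (derpasdam)
  ⇒ as a loan: derpasdam
Vudilic 'zerpeszem' matches the inherited outcome exactly, so it is an inherited cognate, not a loan.

inherited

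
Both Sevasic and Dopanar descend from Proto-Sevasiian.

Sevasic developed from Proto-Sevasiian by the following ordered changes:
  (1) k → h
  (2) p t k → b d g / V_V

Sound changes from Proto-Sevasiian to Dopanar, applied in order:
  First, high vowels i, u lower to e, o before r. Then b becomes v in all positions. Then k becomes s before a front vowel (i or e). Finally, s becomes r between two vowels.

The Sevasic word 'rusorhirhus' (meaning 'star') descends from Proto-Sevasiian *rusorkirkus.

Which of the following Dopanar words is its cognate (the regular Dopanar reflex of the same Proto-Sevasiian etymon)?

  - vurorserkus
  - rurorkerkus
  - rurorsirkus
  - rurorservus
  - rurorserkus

Dopanar: *rusorkirkus > rusorkerkus > rusorserkus > rurorserkus  (by pre-rhotic lowering, palatalisation, rhotacism)

rurorserkus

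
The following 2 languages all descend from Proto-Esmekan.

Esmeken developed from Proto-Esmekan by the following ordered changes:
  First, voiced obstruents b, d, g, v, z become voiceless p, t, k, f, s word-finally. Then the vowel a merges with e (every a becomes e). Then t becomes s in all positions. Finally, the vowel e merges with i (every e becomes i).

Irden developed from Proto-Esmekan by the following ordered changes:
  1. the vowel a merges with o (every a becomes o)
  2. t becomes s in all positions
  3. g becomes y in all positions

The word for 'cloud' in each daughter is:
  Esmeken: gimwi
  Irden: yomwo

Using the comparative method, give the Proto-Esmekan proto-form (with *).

*gamwa

Position 5: Esmeken has i, Irden has o. Taking the neighbouring segments as reconstructed: Esmeken i could go back to *a or *e or *i; Irden o could go back to *a or *o — the one source consistent with every daughter is *a.
Position 1: Esmeken has g, Irden has y. Esmeken preserves g here (none of its changes turn any other segment into g), so the proto-segment is *g.
Position 2: Esmeken has i, Irden has o. Taking the neighbouring segments as reconstructed: Esmeken i could go back to *a or *e or *i; Irden o could go back to *a or *o — the one source consistent with every daughter is *a.
Verify the candidate proto-form against each daughter:
Esmeken: *gamwa
  gamwa (rule 1 does not apply)
  gamwa → gemwe   [vowel merger]
  gemwe (rule 3 does not apply)
  gemwe → gimwi   [vowel merger]
  giving Esmeken gimwi.
Irden: *gamwa > gomwo > yomwo  (by vowel merger, unconditioned shift)
No other proto-form is consistent with every reflex, so the reconstruction is *gamwa.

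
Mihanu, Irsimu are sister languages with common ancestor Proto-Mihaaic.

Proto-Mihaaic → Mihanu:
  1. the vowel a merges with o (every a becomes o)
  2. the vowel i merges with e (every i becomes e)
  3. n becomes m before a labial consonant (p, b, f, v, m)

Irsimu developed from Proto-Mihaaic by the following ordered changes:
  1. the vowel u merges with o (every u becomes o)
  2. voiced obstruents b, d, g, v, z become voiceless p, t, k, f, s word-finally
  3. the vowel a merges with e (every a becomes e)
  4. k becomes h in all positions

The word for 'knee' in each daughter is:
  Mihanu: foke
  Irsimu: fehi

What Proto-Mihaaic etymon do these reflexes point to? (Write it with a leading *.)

*faki

Position 4: Mihanu has e, Irsimu has i. Irsimu preserves i here (none of its changes turn any other segment into i), so the proto-segment is *i.
Position 2: Mihanu has o, Irsimu has e. Taking the neighbouring segments as reconstructed: Mihanu o could go back to *a or *o; Irsimu e could go back to *a or *e — the one source consistent with every daughter is *a.
Continuing position by position gives *faki; check it forward:
Mihanu: start from *faki.
  rule 1 (vowel merger): faki → foki
  rule 2 (vowel merger): foki → foke
  rule 3: no change — foke
  ⇒ Mihanu foke
Irsimu: start from *faki.
  rule 1: no change — faki
  rule 2: no change — faki
  rule 3 (vowel merger): faki → feki
  rule 4 (unconditioned shift): feki → fehi
  ⇒ Irsimu fehi
Only *faki yields all of Mihanu foke, Irsimu fehi.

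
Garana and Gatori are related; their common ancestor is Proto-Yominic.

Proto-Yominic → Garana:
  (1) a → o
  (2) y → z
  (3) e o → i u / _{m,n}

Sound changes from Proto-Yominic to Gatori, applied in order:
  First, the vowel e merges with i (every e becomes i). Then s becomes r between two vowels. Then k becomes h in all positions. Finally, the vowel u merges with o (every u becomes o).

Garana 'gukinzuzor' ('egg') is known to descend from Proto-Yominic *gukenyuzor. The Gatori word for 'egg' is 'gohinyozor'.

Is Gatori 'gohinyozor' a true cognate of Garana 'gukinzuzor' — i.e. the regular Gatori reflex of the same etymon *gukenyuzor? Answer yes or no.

yes

Derive the expected Gatori reflex of *gukenyuzor:
Gatori: *gukenyuzor > gukinyuzor > guhinyuzor > gohinyozor  (by vowel merger, unconditioned shift, vowel merger)
Gatori 'gohinyozor' matches the regular reflex exactly, so the pair is cognate.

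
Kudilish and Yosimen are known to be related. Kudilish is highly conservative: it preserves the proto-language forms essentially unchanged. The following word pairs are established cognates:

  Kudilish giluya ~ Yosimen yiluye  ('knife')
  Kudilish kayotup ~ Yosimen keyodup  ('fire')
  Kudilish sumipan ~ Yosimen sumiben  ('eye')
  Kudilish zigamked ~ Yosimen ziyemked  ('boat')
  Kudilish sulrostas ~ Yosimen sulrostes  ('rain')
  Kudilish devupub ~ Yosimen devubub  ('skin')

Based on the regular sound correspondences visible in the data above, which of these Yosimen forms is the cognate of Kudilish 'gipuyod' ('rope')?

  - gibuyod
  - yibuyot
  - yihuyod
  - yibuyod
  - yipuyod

yibuyod

giluya ~ yiluye — Kudilish g corresponds to Yosimen y word-initially before a front vowel.
devupub ~ devubub — Kudilish p corresponds to Yosimen b between vowels (before a back vowel).
Applying these to Kudilish 'gipuyod':
  gipuyod → yipuyod   (g→y word-initially before a front vowel)
  yipuyod → yibuyod   (p→b between vowels (before a back vowel))
So the Yosimen cognate is 'yibuyod'.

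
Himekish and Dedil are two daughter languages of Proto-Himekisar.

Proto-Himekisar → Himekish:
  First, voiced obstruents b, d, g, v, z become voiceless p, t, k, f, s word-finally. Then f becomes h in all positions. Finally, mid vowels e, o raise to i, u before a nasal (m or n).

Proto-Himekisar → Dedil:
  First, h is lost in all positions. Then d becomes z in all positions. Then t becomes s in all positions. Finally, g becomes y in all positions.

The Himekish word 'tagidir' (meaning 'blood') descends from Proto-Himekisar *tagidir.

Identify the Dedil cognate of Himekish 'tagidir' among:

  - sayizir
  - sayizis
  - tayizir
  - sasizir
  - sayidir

Dedil: start from *tagidir.
  rule 1: no change — tagidir
  rule 2 (unconditioned shift): tagidir → tagizir
  rule 3 (unconditioned shift): tagizir → sagizir
  rule 4 (unconditioned shift): sagizir → sayizir
  ⇒ Dedil sayizir
Among the options, 'sayizir' alone shows every Dedil change applied in order.

sayizir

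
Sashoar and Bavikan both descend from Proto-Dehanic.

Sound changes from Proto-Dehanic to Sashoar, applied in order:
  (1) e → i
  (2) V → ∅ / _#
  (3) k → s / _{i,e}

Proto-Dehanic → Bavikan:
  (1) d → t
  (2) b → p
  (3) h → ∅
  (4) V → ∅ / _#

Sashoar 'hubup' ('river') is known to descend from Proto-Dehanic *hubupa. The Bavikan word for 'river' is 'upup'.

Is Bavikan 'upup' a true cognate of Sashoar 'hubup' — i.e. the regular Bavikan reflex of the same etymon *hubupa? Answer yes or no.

Derive the expected Bavikan reflex of *hubupa:
Bavikan: start from *hubupa.
  rule 1: no change — hubupa
  rule 2 (unconditioned shift): hubupa → hupupa
  rule 3 (h-loss): hupupa → upupa
  rule 4 (apocope): upupa → upup
  ⇒ Bavikan upup
Bavikan 'upup' matches the regular reflex exactly, so the pair is cognate.

yes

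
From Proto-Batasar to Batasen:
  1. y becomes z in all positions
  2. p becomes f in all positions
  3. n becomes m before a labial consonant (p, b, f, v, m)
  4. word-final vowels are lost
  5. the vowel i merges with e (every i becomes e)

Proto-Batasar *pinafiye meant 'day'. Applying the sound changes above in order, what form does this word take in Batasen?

Batasen: *pinafiye
  pinafiye → pinafize   [unconditioned shift]
  pinafize → finafize   [unconditioned shift]
  finafize (rule 3 does not apply)
  finafize → finafiz   [apocope]
  finafiz → fenafez   [vowel merger]
  giving Batasen fenafez.

fenafez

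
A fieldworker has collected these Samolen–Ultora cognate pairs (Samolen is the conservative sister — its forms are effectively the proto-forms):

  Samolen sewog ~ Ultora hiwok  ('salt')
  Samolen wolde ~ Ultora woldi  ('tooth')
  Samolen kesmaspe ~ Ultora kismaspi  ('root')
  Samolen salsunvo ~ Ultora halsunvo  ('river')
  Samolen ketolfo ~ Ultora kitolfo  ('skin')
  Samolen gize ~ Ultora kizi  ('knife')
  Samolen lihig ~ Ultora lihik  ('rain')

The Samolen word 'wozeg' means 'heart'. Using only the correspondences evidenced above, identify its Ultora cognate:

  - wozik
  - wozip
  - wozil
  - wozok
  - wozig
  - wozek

sewog ~ hiwok, kesmaspe ~ kismaspi — Samolen e corresponds to Ultora i after a consonant, before a consonant other than r, m, n, p, b, f, v.
sewog ~ hiwok, lihig ~ lihik — Samolen g corresponds to Ultora k word-finally.
Applying these to Samolen 'wozeg':
  wozeg → wozig   (e→i after a consonant, before a consonant other than r, m, n, p, b, f, v)
  wozig → wozik   (g→k word-finally)
So the Ultora cognate is 'wozik'.

wozik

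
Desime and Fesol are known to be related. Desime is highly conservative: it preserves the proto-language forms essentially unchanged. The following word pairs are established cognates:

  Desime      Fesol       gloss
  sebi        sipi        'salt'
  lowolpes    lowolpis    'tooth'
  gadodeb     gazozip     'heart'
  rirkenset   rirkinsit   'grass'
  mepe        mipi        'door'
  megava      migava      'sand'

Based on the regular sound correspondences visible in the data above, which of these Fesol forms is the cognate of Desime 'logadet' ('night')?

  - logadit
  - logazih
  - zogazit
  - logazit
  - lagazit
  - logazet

gadodeb ~ gazozip — Desime d corresponds to Fesol z between vowels (before a front vowel).
lowolpes ~ lowolpis, rirkenset ~ rirkinsit — Desime e corresponds to Fesol i after a consonant, before a consonant other than r, m, n, p, b, f, v.
Applying these to Desime 'logadet':
  logadet → logazet   (d→z between vowels (before a front vowel))
  logazet → logazit   (e→i after a consonant, before a consonant other than r, m, n, p, b, f, v)
So the Fesol cognate is 'logazit'.

logazit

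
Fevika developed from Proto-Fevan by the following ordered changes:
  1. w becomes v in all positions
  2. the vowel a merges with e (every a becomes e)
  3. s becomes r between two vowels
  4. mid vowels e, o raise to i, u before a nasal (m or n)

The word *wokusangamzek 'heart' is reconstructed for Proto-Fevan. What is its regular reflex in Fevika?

vokuringimzek

Fevika: start from *wokusangamzek.
  rule 1 (unconditioned shift): wokusangamzek → vokusangamzek
  rule 2 (vowel merger): vokusangamzek → vokusengemzek
  rule 3 (rhotacism): vokusengemzek → vokurengemzek
  rule 4 (pre-nasal raising): vokurengemzek → vokuringimzek
  ⇒ Fevika vokuringimzek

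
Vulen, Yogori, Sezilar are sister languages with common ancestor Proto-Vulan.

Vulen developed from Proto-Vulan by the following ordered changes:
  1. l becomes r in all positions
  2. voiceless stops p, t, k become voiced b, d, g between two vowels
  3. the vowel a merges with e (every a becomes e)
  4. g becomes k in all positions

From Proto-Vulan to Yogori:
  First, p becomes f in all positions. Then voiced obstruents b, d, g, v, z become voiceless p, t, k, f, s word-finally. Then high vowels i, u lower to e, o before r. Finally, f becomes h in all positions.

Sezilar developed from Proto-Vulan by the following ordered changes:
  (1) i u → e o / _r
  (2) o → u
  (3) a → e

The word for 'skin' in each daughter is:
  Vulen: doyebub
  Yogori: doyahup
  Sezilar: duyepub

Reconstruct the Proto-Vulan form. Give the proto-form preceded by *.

Position 2: Vulen has o, Yogori has o, Sezilar has u. Vulen preserves o here (none of its changes turn any other segment into o), so the proto-segment is *o.
Position 4: Vulen has e, Yogori has a, Sezilar has e. Yogori preserves a here (none of its changes turn any other segment into a), so the proto-segment is *a.
Verify the candidate proto-form against each daughter:
Vulen: start from *doyapub.
  rule 1: no change — doyapub
  rule 2 (intervocalic voicing): doyapub → doyabub
  rule 3 (vowel merger): doyabub → doyebub
  rule 4: no change — doyebub
  ⇒ Vulen doyebub
Yogori: *doyapub > doyafub > doyafup > doyahup  (by unconditioned shift, final devoicing, unconditioned shift)
Sezilar: start from *doyapub.
  rule 1: no change — doyapub
  rule 2 (vowel merger): doyapub → duyapub
  rule 3 (vowel merger): duyapub → duyepub
  ⇒ Sezilar duyepub
*doyapub is the unique common source.

*doyapub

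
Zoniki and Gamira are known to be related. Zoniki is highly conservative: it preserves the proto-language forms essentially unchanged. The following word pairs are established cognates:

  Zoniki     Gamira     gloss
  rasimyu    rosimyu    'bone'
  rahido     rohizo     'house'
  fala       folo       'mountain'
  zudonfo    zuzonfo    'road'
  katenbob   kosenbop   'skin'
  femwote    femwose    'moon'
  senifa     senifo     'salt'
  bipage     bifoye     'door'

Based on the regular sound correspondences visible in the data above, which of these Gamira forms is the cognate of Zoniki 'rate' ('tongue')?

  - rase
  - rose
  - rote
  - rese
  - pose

rose

rasimyu ~ rosimyu, rahido ~ rohizo — Zoniki a corresponds to Gamira o after a consonant, before a consonant other than r, m, n, p, b, f, v.
katenbob ~ kosenbop, femwote ~ femwose — Zoniki t corresponds to Gamira s between vowels (before a front vowel).
Applying these to Zoniki 'rate':
  rate → rote   (a→o after a consonant, before a consonant other than r, m, n, p, b, f, v)
  rote → rose   (t→s between vowels (before a front vowel))
So the Gamira cognate is 'rose'.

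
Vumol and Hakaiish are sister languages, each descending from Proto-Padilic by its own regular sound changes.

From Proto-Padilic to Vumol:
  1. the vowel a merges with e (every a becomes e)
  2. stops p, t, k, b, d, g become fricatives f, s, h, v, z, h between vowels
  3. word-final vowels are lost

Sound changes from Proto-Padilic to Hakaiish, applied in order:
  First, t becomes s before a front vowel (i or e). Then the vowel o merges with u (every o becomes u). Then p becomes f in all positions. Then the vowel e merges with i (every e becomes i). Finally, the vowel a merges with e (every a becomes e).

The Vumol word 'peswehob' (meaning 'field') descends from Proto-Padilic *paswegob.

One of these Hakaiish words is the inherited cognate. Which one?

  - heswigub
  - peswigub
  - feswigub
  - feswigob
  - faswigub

Hakaiish: *paswegob > paswegub > faswegub > faswigub > feswigub  (by vowel merger, unconditioned shift, vowel merger, vowel merger)

feswigub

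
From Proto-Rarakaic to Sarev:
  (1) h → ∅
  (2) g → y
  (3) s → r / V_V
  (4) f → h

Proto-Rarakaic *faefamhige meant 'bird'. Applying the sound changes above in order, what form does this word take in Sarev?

Sarev: start from *faefamhige.
  rule 1 (h-loss): faefamhige → faefamige
  rule 2 (unconditioned shift): faefamige → faefamiye
  rule 3: no change — faefamiye
  rule 4 (unconditioned shift): faefamiye → haehamiye
  ⇒ Sarev haehamiye

haehamiye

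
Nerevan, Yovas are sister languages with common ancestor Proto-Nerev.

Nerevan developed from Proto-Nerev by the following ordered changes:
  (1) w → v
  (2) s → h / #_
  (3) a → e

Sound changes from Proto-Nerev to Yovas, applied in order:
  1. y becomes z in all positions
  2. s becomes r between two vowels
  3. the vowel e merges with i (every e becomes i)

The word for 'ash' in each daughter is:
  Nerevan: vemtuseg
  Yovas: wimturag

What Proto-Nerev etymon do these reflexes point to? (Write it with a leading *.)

Position 2: Nerevan has e, Yovas has i. Taking the neighbouring segments as reconstructed: Nerevan e could go back to *a or *e; Yovas i could go back to *e or *i — the one source consistent with every daughter is *e.
Position 1: Nerevan has v, Yovas has w. Yovas preserves w here (none of its changes turn any other segment into w), so the proto-segment is *w.
This points to *wemtusag. Verify forward in each daughter:
Nerevan: *wemtusag > vemtusag > vemtuseg  (by unconditioned shift, vowel merger)
Yovas: *wemtusag
  wemtusag (rule 1 does not apply)
  wemtusag → wemturag   [rhotacism]
  wemturag → wimturag   [vowel merger]
  giving Yovas wimturag.
Only *wemtusag yields all of Nerevan vemtuseg, Yovas wimturag.

*wemtusag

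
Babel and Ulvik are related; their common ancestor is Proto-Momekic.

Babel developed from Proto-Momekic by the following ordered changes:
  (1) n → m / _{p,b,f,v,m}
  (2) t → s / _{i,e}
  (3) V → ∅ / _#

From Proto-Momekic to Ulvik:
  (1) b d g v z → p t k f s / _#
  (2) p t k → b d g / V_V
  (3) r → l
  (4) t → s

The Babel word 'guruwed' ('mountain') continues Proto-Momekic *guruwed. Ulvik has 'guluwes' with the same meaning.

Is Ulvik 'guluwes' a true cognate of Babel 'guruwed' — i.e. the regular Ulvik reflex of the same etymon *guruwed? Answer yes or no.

Derive the expected Ulvik reflex of *guruwed:
Ulvik: *guruwed > guruwet > guluwet > guluwes  (by final devoicing, unconditioned shift, unconditioned shift)
Ulvik 'guluwes' matches the regular reflex exactly, so the pair is cognate.

yes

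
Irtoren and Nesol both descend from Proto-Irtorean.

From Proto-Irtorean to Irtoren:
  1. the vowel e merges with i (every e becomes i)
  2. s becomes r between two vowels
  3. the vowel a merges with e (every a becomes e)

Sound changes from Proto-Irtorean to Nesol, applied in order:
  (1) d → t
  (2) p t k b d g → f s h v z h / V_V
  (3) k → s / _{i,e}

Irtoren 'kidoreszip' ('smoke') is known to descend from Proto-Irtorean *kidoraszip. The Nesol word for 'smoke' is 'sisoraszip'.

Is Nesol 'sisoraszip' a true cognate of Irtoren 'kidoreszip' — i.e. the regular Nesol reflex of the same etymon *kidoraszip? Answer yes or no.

Derive the expected Nesol reflex of *kidoraszip:
Nesol: *kidoraszip
  kidoraszip → kitoraszip   [unconditioned shift]
  kitoraszip → kisoraszip   [intervocalic lenition]
  kisoraszip → sisoraszip   [palatalisation]
  giving Nesol sisoraszip.
Nesol 'sisoraszip' matches the regular reflex exactly, so the pair is cognate.

yes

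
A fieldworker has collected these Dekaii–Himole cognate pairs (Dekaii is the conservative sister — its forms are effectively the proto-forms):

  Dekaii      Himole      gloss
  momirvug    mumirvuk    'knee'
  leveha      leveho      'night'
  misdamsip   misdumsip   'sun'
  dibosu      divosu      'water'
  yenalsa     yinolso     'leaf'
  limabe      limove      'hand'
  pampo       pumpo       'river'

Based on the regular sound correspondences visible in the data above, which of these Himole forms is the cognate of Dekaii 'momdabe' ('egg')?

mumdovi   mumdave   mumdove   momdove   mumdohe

mumdove

momirvug ~ mumirvuk — Dekaii o corresponds to Himole u after a consonant, before a nasal.
limabe ~ limove — Dekaii a corresponds to Himole o after a consonant, before a labial obstruent.
limabe ~ limove — Dekaii b corresponds to Himole v between vowels (before a front vowel).
Applying these to Dekaii 'momdabe':
  momdabe → mumdabe   (o→u after a consonant, before a nasal)
  mumdabe → mumdobe   (a→o after a consonant, before a labial obstruent)
  mumdobe → mumdove   (b→v between vowels (before a front vowel))
So the Himole cognate is 'mumdove'.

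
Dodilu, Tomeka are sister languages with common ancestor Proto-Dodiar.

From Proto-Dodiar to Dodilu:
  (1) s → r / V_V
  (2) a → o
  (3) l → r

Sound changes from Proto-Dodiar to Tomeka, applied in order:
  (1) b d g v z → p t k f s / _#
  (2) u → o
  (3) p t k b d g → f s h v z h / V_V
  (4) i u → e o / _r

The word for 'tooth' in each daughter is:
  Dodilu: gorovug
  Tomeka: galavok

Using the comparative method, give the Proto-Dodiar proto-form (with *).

*galavug

Position 4: Dodilu has o, Tomeka has a. Tomeka preserves a here (none of its changes turn any other segment into a), so the proto-segment is *a.
Position 2: Dodilu has o, Tomeka has a. Tomeka preserves a here (none of its changes turn any other segment into a), so the proto-segment is *a.
This points to *galavug. Verify forward in each daughter:
Dodilu: *galavug > golovug > gorovug  (by vowel merger, unconditioned shift)
Tomeka: *galavug > galavuk > galavok  (by final devoicing, vowel merger)
No other proto-form is consistent with every reflex, so the reconstruction is *galavug.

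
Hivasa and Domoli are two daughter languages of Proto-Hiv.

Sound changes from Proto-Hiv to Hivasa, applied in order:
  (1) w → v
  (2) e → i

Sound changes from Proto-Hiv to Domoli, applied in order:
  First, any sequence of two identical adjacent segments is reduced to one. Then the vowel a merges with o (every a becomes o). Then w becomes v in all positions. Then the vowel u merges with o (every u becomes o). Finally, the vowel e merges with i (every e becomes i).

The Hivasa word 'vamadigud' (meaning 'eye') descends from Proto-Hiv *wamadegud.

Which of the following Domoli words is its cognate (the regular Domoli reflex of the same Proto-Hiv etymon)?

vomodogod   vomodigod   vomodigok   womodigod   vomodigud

vomodigod

Domoli: *wamadegud > womodegud > vomodegud > vomodegod > vomodigod  (by vowel merger, unconditioned shift, vowel merger, vowel merger)
Among the options, 'vomodigod' alone shows every Domoli change applied in order.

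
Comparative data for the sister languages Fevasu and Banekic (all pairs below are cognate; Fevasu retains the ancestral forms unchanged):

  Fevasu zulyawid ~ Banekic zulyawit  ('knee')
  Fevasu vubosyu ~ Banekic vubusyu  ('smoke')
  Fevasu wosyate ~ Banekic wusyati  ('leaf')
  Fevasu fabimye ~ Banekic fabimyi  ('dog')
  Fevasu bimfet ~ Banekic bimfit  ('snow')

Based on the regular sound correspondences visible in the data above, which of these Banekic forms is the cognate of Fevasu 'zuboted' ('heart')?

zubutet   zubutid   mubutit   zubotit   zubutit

vubosyu ~ vubusyu, wosyate ~ wusyati — Fevasu o corresponds to Banekic u after a consonant, before a consonant other than r, m, n, p, b, f, v.
bimfet ~ bimfit — Fevasu e corresponds to Banekic i after a consonant, before a consonant other than r, m, n, p, b, f, v.
zulyawid ~ zulyawit — Fevasu d corresponds to Banekic t word-finally.
Applying these to Fevasu 'zuboted':
  zuboted → zubuted   (o→u after a consonant, before a consonant other than r, m, n, p, b, f, v)
  zubuted → zubutid   (e→i after a consonant, before a consonant other than r, m, n, p, b, f, v)
  zubutid → zubutit   (d→t word-finally)
So the Banekic cognate is 'zubutit'.

zubutit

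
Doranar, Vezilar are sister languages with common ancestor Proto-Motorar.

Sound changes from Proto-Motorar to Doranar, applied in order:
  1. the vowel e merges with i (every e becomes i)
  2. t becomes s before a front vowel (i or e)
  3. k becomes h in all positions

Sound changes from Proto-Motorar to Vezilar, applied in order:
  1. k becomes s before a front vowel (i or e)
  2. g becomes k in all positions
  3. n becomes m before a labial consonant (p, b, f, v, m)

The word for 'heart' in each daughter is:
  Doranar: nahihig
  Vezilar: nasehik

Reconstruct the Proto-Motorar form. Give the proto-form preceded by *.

Position 7: Doranar has g, Vezilar has k. Doranar preserves g here (none of its changes turn any other segment into g), so the proto-segment is *g.
Position 3: Doranar has h, Vezilar has s. Taking the neighbouring segments as reconstructed: Doranar h could go back to *k or *h; Vezilar s could go back to *k or *s — the one source consistent with every daughter is *k.
This points to *nakehig. Verify forward in each daughter:
Doranar: *nakehig
  nakehig → nakihig   [vowel merger]
  nakihig (rule 2 does not apply)
  nakihig → nahihig   [unconditioned shift]
  giving Doranar nahihig.
Vezilar: start from *nakehig.
  rule 1 (palatalisation): nakehig → nasehig
  rule 2 (unconditioned shift): nasehig → nasehik
  rule 3: no change — nasehik
  ⇒ Vezilar nasehik
*nakehig is the unique common source.

*nakehig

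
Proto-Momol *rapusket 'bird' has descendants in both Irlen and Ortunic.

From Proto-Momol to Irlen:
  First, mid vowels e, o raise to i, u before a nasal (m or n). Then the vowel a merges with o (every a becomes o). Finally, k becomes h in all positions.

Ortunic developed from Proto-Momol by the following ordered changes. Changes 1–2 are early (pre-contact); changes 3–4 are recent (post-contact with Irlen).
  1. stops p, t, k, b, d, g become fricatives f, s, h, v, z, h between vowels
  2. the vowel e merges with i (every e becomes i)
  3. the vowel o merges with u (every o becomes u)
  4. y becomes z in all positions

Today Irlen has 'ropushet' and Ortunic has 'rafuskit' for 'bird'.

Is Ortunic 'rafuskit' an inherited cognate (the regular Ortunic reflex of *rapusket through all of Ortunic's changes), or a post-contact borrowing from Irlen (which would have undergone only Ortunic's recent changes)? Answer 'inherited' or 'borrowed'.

If inherited, *rapusket would pass through all of Ortunic's changes:
Ortunic: *rapusket
  rapusket → rafusket   [intervocalic lenition]
  rafusket → rafuskit   [vowel merger]
  rafuskit (rule 3 does not apply)
  rafuskit (rule 4 does not apply)
  giving Ortunic rafuskit.
If borrowed from Irlen 'ropushet' after the early changes, it would undergo only the recent ones:
  rule 3 (vowel merger): ropushet → rupushet
  rule 4 (unconditioned shift): no change (rupushet)
  ⇒ as a loan: rupushet
Ortunic 'rafuskit' matches the inherited outcome exactly, so it is an inherited cognate, not a loan.

inherited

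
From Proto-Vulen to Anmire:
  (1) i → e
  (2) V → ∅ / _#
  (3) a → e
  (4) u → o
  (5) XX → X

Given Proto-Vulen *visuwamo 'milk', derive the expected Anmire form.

Anmire: *visuwamo > vesuwamo > vesuwam > vesuwem > vesowem  (by vowel merger, apocope, vowel merger, vowel merger)

vesowem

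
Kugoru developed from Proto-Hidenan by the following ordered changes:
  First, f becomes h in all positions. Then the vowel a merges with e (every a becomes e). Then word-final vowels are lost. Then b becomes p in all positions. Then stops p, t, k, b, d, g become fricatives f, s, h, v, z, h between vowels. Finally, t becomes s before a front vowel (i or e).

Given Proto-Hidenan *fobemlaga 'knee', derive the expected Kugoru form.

Kugoru: start from *fobemlaga.
  rule 1 (unconditioned shift): fobemlaga → hobemlaga
  rule 2 (vowel merger): hobemlaga → hobemlege
  rule 3 (apocope): hobemlege → hobemleg
  rule 4 (unconditioned shift): hobemleg → hopemleg
  rule 5 (intervocalic lenition): hopemleg → hofemleg
  rule 6: no change — hofemleg
  ⇒ Kugoru hofemleg

hofemleg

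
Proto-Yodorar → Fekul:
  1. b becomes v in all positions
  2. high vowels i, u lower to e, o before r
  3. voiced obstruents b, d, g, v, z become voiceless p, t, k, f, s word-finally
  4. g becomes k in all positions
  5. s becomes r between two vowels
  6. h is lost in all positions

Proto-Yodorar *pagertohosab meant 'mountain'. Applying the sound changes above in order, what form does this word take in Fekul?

Fekul: *pagertohosab > pagertohosav > pagertohosaf > pakertohosaf > pakertohoraf > pakertooraf  (by unconditioned shift, final devoicing, unconditioned shift, rhotacism, h-loss)

pakertooraf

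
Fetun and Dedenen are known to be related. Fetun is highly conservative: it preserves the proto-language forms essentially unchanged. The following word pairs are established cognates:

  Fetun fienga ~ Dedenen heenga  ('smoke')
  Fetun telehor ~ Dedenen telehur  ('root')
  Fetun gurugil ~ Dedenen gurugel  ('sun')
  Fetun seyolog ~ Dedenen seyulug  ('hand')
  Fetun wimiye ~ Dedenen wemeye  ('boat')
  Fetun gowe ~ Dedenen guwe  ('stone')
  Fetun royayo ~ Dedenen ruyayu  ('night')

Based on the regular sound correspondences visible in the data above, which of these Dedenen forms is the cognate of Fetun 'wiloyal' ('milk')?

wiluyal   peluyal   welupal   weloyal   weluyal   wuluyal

gurugil ~ gurugel, wimiye ~ wemeye — Fetun i corresponds to Dedenen e after a consonant, before a consonant other than r, m, n, p, b, f, v.
seyolog ~ seyulug, gowe ~ guwe — Fetun o corresponds to Dedenen u after a consonant, before a consonant other than r, m, n, p, b, f, v.
Applying these to Fetun 'wiloyal':
  wiloyal → weloyal   (i→e after a consonant, before a consonant other than r, m, n, p, b, f, v)
  weloyal → weluyal   (o→u after a consonant, before a consonant other than r, m, n, p, b, f, v)
So the Dedenen cognate is 'weluyal'.

weluyal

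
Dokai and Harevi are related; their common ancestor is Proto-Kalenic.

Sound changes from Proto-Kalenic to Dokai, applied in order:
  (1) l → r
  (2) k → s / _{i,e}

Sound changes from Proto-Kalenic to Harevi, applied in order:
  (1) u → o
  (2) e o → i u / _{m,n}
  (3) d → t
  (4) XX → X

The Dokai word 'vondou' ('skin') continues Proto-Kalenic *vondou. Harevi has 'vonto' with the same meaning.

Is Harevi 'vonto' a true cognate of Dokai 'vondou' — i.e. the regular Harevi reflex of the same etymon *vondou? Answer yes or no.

Derive the expected Harevi reflex of *vondou:
Harevi: *vondou
  vondou → vondoo   [vowel merger]
  vondoo → vundoo   [pre-nasal raising]
  vundoo → vuntoo   [unconditioned shift]
  vuntoo → vunto   [degemination]
  giving Harevi vunto.
The regular Harevi reflex would be 'vunto', but the attested form is 'vonto'. The correspondence is irregular, so they are not cognates (the Harevi form has a different source).

no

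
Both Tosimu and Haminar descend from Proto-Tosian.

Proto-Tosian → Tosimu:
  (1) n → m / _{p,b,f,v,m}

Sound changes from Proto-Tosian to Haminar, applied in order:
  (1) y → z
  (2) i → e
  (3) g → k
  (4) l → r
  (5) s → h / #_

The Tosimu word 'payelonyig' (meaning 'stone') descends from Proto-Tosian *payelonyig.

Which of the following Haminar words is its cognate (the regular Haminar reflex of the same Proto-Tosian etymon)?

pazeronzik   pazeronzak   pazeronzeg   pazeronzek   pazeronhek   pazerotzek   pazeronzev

pazeronzek

Haminar: *payelonyig > pazelonzig > pazelonzeg > pazelonzek > pazeronzek  (by unconditioned shift, vowel merger, unconditioned shift, unconditioned shift)
Only 'pazeronzek' matches the regular Haminar development of *payelonyig.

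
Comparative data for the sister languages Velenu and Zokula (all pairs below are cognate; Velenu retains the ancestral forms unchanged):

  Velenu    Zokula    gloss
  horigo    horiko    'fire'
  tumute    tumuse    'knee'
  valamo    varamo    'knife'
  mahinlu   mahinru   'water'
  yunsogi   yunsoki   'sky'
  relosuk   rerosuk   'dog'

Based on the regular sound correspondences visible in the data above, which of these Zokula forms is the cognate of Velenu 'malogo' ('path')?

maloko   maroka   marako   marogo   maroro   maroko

relosuk ~ rerosuk — Velenu l corresponds to Zokula r between vowels (before a back vowel).
horigo ~ horiko — Velenu g corresponds to Zokula k between vowels (before a back vowel).
Applying these to Velenu 'malogo':
  malogo → marogo   (l→r between vowels (before a back vowel))
  marogo → maroko   (g→k between vowels (before a back vowel))
So the Zokula cognate is 'maroko'.

maroko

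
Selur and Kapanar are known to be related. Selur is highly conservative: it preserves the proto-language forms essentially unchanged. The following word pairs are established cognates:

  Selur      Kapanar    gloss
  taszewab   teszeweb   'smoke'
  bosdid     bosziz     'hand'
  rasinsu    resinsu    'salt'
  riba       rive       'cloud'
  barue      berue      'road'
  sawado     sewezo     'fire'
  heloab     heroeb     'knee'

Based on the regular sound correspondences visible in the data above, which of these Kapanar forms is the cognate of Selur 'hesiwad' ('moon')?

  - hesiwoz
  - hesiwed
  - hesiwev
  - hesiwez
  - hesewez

hesiwez

taszewab ~ teszeweb, rasinsu ~ resinsu — Selur a corresponds to Kapanar e after a consonant, before a consonant other than r, m, n, p, b, f, v.
bosdid ~ bosziz — Selur d corresponds to Kapanar z word-finally.
Applying these to Selur 'hesiwad':
  hesiwad → hesiwed   (a→e after a consonant, before a consonant other than r, m, n, p, b, f, v)
  hesiwed → hesiwez   (d→z word-finally)
So the Kapanar cognate is 'hesiwez'.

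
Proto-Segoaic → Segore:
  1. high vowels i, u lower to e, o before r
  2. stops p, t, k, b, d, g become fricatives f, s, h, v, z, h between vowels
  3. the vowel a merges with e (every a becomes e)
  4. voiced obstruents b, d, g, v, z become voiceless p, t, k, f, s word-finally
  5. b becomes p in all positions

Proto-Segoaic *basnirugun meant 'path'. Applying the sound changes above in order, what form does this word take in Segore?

pesneruhun

Segore: start from *basnirugun.
  rule 1 (pre-rhotic lowering): basnirugun → basnerugun
  rule 2 (intervocalic lenition): basnerugun → basneruhun
  rule 3 (vowel merger): basneruhun → besneruhun
  rule 4: no change — besneruhun
  rule 5 (unconditioned shift): besneruhun → pesneruhun
  ⇒ Segore pesneruhun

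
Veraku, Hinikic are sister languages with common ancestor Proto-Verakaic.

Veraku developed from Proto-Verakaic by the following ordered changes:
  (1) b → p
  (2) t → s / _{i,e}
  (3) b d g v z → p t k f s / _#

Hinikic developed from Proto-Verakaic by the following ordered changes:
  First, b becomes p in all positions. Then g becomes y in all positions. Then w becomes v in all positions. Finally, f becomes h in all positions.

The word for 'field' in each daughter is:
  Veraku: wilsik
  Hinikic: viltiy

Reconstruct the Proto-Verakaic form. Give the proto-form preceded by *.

Position 1: Veraku has w, Hinikic has v. Veraku preserves w here (none of its changes turn any other segment into w), so the proto-segment is *w.
Position 6: Veraku has k, Hinikic has y. Taking the neighbouring segments as reconstructed: Veraku k could go back to *k or *g; Hinikic y could go back to *g or *y — the one source consistent with every daughter is *g.
Position 4: Veraku has s, Hinikic has t. Hinikic preserves t here (none of its changes turn any other segment into t), so the proto-segment is *t.
Verify the candidate proto-form against each daughter:
Veraku: *wiltig > wilsig > wilsik  (by palatalisation, final devoicing)
Hinikic: *wiltig > wiltiy > viltiy  (by unconditioned shift, unconditioned shift)
*wiltig is the unique common source.

*wiltig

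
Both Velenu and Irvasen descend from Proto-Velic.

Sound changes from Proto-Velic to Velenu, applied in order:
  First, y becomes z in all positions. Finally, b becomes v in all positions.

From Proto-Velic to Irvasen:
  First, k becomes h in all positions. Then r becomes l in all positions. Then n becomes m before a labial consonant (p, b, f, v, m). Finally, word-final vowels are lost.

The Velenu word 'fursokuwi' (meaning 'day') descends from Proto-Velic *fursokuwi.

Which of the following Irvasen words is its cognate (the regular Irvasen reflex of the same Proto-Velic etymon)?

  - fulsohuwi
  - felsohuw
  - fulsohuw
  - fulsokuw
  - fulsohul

Irvasen: *fursokuwi > fursohuwi > fulsohuwi > fulsohuw  (by unconditioned shift, unconditioned shift, apocope)
Among the options, 'fulsohuw' alone shows every Irvasen change applied in order.

fulsohuw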